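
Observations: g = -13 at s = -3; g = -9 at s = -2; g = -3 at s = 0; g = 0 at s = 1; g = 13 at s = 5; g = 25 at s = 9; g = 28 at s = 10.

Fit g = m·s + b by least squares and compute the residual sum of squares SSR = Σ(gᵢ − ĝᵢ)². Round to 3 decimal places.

SSR = 0.646

From the data, Σs·s = 220, Σs = 20, Σ1 = 7.
Moment sums: Σs·g = 627, Σg = 41.
So XᵀX·[m, b]ᵀ = Xᵀg: [[220, 20]; [20, 7]]·[m, b]ᵀ = [627, 41]ᵀ.
Δ = 220·7 − 20² = 1140.
m = (627·7 − 20·41)/1140 = 3569/1140; b = (220·41 − 20·627)/1140 = -176/57.
Residuals: -593/1140, 199/570, 5/57, -49/1140, 33/76, -101/1140, -25/114; SSR = 737/1140.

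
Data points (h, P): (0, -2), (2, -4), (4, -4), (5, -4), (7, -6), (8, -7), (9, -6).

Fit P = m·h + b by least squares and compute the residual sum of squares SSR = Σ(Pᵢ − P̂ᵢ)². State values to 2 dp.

The normal equations are: 239·m + 35·b = -196;  35·m + 7·b = -33.
(Σh·h = 239, Σh = 35, Σ1 = 7, Σh·P = -196, ΣP = -33.)
Determinant 239·7 − 35² = 448.
m = ((-196)·7 − 35·(-33))/448 = -31/64; b = (239·(-33) − 35·(-196))/448 = -1027/448.
Residuals: 131/448, -331/448, 103/448, 5/7, -71/224, -373/448, 73/112; SSR = 1081/448.

SSR = 2.41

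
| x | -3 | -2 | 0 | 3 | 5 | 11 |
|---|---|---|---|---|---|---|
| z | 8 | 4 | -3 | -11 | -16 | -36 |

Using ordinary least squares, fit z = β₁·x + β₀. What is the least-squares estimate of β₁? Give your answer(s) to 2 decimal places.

Compute the Gram sums: Σx·x = 168, Σx = 14, Σ1 = 6.
Right-hand side: Σx·z = -541, Σz = -54.
Determinant 168·6 − 14² = 812.
β₁ = ((-541)·6 − 14·(-54))/812 = -1245/406; β₀ = (168·(-54) − 14·(-541))/812 = -107/58.

β₁ = -3.07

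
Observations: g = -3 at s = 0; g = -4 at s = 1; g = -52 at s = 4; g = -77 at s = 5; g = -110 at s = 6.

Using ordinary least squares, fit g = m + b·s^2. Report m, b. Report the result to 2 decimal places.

Forming XᵀX = [[5, 78]; [78, 2178]] and Xᵀg = [-246, -6721]ᵀ gives XᵀX·[m, b]ᵀ = Xᵀg.
Eliminating b: 2178·(row 1) − 78·(row 2) gives 4806·m = 2178·(-246) − 78·(-6721) = -11550, so m = -1925/801.
Then b = ((-6721) − 78·(-1925/801))/2178 = -14417/4806.

m = -2.40, b = -3.00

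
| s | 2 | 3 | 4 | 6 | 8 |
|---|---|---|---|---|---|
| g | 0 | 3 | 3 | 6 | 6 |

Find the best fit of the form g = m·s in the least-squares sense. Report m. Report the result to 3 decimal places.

Setting ∂/∂m … = 0 gives: 129·m = 105.
Hence m = 105 / 129 ≈ 0.813953.

m = 0.814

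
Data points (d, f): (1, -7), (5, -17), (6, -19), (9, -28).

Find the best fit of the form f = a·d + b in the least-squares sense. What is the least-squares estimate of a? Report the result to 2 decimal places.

With design matrix X, XᵀX = [[143, 21]; [21, 4]] and Xᵀf = [-458, -71]ᵀ.
Eliminating b: 4·(row 1) − 21·(row 2) gives 131·a = 4·(-458) − 21·(-71) = -341, so a = -341/131.
Then b = ((-71) − 21·(-341/131))/4 = -535/131.

a = -2.60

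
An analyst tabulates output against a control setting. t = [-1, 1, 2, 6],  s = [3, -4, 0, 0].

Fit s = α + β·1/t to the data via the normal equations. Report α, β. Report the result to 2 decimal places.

Sums needed: Σ1 = 4, Σ1/t = 2/3, Σ1/t·1/t = 41/18.
And Σs = -1, Σ1/t·s = -7.
So XᵀX·[α, β]ᵀ = Xᵀs: [[4, 2/3]; [2/3, 41/18]]·[α, β]ᵀ = [-1, -7]ᵀ.
Eliminating β: (41/18)·(row 1) − (2/3)·(row 2) gives (26/3)·α = (41/18)·(-1) − (2/3)·(-7) = 43/18, so α = 43/156.
Then β = ((-7) − (2/3)·(43/156))/(41/18) = -41/13.

α = 0.28, β = -3.15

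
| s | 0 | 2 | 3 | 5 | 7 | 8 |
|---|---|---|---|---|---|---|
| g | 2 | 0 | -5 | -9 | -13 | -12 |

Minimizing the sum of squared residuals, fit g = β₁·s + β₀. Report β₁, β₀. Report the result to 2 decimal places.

Forming MᵀM = [[151, 25]; [25, 6]] and Mᵀg = [-247, -37]ᵀ gives MᵀM·[β₁, β₀]ᵀ = Mᵀg.
Δ = 151·6 − 25² = 281.
β₁ = ((-247)·6 − 25·(-37))/281 = -557/281; β₀ = (151·(-37) − 25·(-247))/281 = 588/281.

β₁ = -1.98, β₀ = 2.09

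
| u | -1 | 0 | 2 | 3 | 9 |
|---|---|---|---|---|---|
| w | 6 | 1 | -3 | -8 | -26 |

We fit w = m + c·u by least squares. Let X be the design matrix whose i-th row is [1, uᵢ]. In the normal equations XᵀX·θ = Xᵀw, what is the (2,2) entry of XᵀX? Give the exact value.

95

Row 2 ↔ basis u, column 2 ↔ basis u, so (XᵀX)_{2,2} = Σᵢ (u)·(u) = (-1)·(-1) + (0)·(0) + (2)·(2) + (3)·(3) + (9)·(9) = 95.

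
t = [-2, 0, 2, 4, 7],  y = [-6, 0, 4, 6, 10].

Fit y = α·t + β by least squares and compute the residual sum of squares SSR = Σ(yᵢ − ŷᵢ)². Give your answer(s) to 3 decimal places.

SSR = 6.951

The normal equations are: 73·α + 11·β = 114;  11·α + 5·β = 14.
(Σt·t = 73, Σt = 11, Σ1 = 5, Σt·y = 114, Σy = 14.)
Δ = 73·5 − 11² = 244.
α = (114·5 − 11·14)/244 = 104/61; β = (73·14 − 11·114)/244 = -58/61.
Residuals: -100/61, 58/61, 94/61, 8/61, -60/61; SSR = 424/61.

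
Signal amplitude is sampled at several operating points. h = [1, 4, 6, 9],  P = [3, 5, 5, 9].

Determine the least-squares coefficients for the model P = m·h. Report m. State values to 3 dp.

Normal-equation sums: Σh·h = 134.
Moment sums: Σh·P = 134.
Normal equations: [[134]]·[m]ᵀ = [134]ᵀ.
m = 134/134 = 1.

m = 1.000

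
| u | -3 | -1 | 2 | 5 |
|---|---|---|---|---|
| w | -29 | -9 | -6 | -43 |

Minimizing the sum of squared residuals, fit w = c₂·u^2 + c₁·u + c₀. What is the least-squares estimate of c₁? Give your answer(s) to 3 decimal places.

c₁ = 2.466

Compute the Gram sums: Σu^2·u^2 = 723, Σu^2·u = 105, Σu^2 = 39, Σu·u = 39, Σu = 3, Σ1 = 4.
Moment sums: Σu^2·w = -1369, Σu·w = -131, Σw = -87.
AᵀA·[c₂, c₁, c₀]ᵀ = Aᵀw becomes [[723, 105, 39]; [105, 39, 3]; [39, 3, 4]]·[c₂, c₁, c₀]ᵀ = [-1369, -131, -87]ᵀ.
Inverting the 3×3 Gram matrix, [c₂, c₁, c₀]ᵀ = [-1573/762, 1879/762, -441/127]ᵀ.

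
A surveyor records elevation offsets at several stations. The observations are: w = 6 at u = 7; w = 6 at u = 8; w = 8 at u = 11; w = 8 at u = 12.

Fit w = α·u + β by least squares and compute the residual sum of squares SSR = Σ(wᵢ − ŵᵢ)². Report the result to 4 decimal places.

SSR = 0.2353

Normal-equation sums: Σu·u = 378, Σu = 38, Σ1 = 4.
Right-hand side: Σu·w = 274, Σw = 28.
Determinant 378·4 − 38² = 68.
α = (274·4 − 38·28)/68 = 8/17; β = (378·28 − 38·274)/68 = 43/17.
Residuals: 3/17, -5/17, 5/17, -3/17; SSR = 4/17.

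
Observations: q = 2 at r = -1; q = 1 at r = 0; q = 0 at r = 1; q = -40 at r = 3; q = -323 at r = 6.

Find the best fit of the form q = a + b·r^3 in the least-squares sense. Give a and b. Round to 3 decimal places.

a = 0.884, b = -1.500

With design matrix A, AᵀA = [[5, 243]; [243, 47387]] and Aᵀq = [-360, -70850]ᵀ.
Eliminating b: 47387·(row 1) − 243·(row 2) gives 177886·a = 47387·(-360) − 243·(-70850) = 157230, so a = 78615/88943.
Then b = ((-70850) − 243·(78615/88943))/47387 = -133385/88943.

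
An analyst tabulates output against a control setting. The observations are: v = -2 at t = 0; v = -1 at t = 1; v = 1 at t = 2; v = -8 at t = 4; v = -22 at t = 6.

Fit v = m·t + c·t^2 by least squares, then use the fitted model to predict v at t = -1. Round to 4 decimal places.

From the data, Σt·t = 57, Σt·t^2 = 289, Σt^2·t^2 = 1569.
Moment sums: Σt·v = -163, Σt^2·v = -917.
Eliminating c: 1569·(row 1) − 289·(row 2) gives 5912·m = 1569·(-163) − 289·(-917) = 9266, so m = 4633/2956.
Then c = ((-917) − 289·(4633/2956))/1569 = -2581/2956.
At t = -1: v̂ = (4633/2956)·(-1) + (-2581/2956)·(1) = -3607/1478.

v̂ = -2.4405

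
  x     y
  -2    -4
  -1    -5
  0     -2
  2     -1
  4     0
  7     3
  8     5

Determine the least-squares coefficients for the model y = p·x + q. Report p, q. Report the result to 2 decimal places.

p = 0.90, q = -2.88

Entries of AᵀA: Σx·x = 138, Σx = 18, Σ1 = 7.
Right-hand side: Σx·y = 72, Σy = -4.
Δ = 138·7 − 18² = 642.
p = (72·7 − 18·(-4))/642 = 96/107; q = (138·(-4) − 18·72)/642 = -308/107.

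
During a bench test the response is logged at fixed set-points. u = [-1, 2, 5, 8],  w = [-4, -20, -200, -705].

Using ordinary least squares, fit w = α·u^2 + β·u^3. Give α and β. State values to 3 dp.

α = -3.001, β = -1.002

From the data, Σu^2·u^2 = 4738, Σu^2·u^3 = 35924, Σu^3·u^3 = 277834.
Moment sums: Σu^2·w = -50204, Σu^3·w = -386116.
det = 4738·277834 − 35924² = 25843716.
α = ((-50204)·277834 − 35924·(-386116))/25843716 = -2154082/717881; β = (4738·(-386116) − 35924·(-50204))/25843716 = -719142/717881.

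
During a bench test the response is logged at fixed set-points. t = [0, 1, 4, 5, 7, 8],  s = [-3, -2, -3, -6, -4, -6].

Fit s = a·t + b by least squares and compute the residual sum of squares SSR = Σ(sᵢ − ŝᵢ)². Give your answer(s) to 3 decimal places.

SSR = 6.131

Entries of AᵀA: Σt·t = 155, Σt = 25, Σ1 = 6.
And Σt·s = -120, Σs = -24.
det = 155·6 − 25² = 305.
a = ((-120)·6 − 25·(-24))/305 = -24/61; b = (155·(-24) − 25·(-120))/305 = -144/61.
Residuals: -39/61, 46/61, 57/61, -102/61, 68/61, -30/61; SSR = 374/61.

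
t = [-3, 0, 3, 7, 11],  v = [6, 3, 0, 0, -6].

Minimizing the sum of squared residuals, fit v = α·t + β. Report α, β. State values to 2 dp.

α = -0.77, β = 3.37

From the data, Σt·t = 188, Σt = 18, Σ1 = 5.
For Xᵀv: Σt·v = -84, Σv = 3.
Determinant 188·5 − 18² = 616.
α = ((-84)·5 − 18·3)/616 = -237/308; β = (188·3 − 18·(-84))/616 = 519/154.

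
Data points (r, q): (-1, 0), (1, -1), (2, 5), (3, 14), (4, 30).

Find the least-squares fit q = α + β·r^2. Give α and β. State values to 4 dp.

α = -2.8686, β = 2.0111

The normal equations are: 5·α + 31·β = 48;  31·α + 355·β = 625.
det = 5·355 − 31² = 814.
α = (48·355 − 31·625)/814 = -2335/814; β = (5·625 − 31·48)/814 = 1637/814.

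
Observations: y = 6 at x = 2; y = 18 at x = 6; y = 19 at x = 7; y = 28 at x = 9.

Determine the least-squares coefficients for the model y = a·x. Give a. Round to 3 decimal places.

Setting ∂/∂a … = 0 gives: 170·a = 505.
(Σx·x = 170, Σx·y = 505.)
Hence a = 505 / 170 ≈ 2.97059.

a = 2.971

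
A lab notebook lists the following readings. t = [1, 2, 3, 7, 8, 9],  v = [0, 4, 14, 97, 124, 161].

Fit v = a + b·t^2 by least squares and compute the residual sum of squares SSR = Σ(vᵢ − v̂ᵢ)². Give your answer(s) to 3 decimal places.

The normal equations are: 6·a + 208·b = 400;  208·a + 13156·b = 25872.
det = 6·13156 − 208² = 35672.
a = (400·13156 − 208·25872)/35672 = -1144/343; b = (6·25872 − 208·400)/35672 = 9004/4459.
Residuals: 5868/4459, -3308/4459, -534/637, 6199/4459, -8468/4459, 3447/4459; SSR = 40674/4459.

SSR = 9.122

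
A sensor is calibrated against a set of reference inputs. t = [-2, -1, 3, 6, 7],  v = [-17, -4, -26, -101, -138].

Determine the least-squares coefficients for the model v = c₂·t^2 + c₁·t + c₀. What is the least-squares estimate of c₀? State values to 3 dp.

c₀ = -1.933

Sums needed: Σt^2·t^2 = 3795, Σt^2·t = 577, Σt^2 = 99, Σt·t = 99, Σt = 13, Σ1 = 5.
And Σt^2·v = -10704, Σt·v = -1612, Σv = -286.
Normal equations: [[3795, 577, 99]; [577, 99, 13]; [99, 13, 5]]·[c₂, c₁, c₀]ᵀ = [-10704, -1612, -286]ᵀ.
Solving the 3×3 system (Gaussian elimination) gives c₂ = -15983/5464, c₁ = 5571/5464, c₀ = -5281/2732.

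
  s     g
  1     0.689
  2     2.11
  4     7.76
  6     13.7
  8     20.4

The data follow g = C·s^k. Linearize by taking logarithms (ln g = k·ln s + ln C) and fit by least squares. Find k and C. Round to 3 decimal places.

Let Y = ln g. Fitting Y = k·ln s + ln C by least squares:
Σln s = 5.9506, Σ(ln s)² = 9.9367, Σln g = 8.0561, Σln s·ln g = 14.3184.
Equations: 9.9367·k + 5.9506·ln C = 14.3184;  5.9506·k + 5·ln C = 8.0561.
Solving (det = 14.2736): k = 1.65714, ln C = -0.36099, so C = exp(-0.36099) = 0.69699.

k = 1.657, C = 0.697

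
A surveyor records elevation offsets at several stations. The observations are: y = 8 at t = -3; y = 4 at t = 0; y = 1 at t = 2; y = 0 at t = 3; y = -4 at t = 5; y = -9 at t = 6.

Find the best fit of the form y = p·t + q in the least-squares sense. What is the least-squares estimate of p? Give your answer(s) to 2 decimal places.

p = -1.75

Entries of MᵀM: Σt·t = 83, Σt = 13, Σ1 = 6.
Moment sums: Σt·y = -96, Σy = 0.
MᵀM·[p, q]ᵀ = Mᵀy becomes [[83, 13]; [13, 6]]·[p, q]ᵀ = [-96, 0]ᵀ.
Eliminating q: 6·(row 1) − 13·(row 2) gives 329·p = 6·(-96) − 13·0 = -576, so p = -576/329.
Then q = (0 − 13·(-576/329))/6 = 1248/329.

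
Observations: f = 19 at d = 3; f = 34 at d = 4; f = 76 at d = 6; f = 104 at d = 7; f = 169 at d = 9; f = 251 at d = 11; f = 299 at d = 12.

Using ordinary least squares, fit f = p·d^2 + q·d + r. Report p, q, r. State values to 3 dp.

Entries of MᵀM: Σd^2·d^2 = 45972, Σd^2·d = 4438, Σd^2 = 456, Σd·d = 456, Σd = 52, Σ1 = 7.
For Mᵀf: Σd^2·f = 95663, Σd·f = 9247, Σf = 952.
So MᵀM·[p, q, r]ᵀ = Mᵀf: [[45972, 4438, 456]; [4438, 456, 52]; [456, 52, 7]]·[p, q, r]ᵀ = [95663, 9247, 952]ᵀ.
Row-reducing yields p = 212393/106162, q = 111431/106162, r = -112814/53081.

p = 2.001, q = 1.050, r = -2.125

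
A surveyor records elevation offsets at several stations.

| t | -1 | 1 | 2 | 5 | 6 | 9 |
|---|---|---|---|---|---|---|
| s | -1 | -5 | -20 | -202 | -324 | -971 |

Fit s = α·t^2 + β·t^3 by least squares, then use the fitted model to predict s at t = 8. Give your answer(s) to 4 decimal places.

ŝ = -703.9545

The normal system AᵀA·[α, β]ᵀ = Aᵀs is [[8500, 69982]; [69982, 593788]]·[α, β]ᵀ = [-95451, -803257]ᵀ.
det = 8500·593788 − 69982² = 149717676.
α = ((-95451)·593788 − 69982·(-803257))/149717676 = -232063507/74858838; β = (8500·(-803257) − 69982·(-95451))/149717676 = -73916309/74858838.
At t = 8: ŝ = (-232063507/74858838)·(64) + (-73916309/74858838)·(512) = -26348607328/37429419.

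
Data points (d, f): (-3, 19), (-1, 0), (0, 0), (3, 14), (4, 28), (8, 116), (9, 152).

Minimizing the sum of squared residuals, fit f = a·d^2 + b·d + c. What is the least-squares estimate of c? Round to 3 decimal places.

c = -1.160

Compute the Gram sums: Σd^2·d^2 = 11076, Σd^2·d = 1304, Σd^2 = 180, Σd·d = 180, Σd = 20, Σ1 = 7.
For Xᵀf: Σd^2·f = 20481, Σd·f = 2393, Σf = 329.
XᵀX·[a, b, c]ᵀ = Xᵀf becomes [[11076, 1304, 180]; [1304, 180, 20]; [180, 20, 7]]·[a, b, c]ᵀ = [20481, 2393, 329]ᵀ.
Inverting the 3×3 Gram matrix, [a, b, c]ᵀ = [576469/294812, -218823/294812, -85529/73703]ᵀ.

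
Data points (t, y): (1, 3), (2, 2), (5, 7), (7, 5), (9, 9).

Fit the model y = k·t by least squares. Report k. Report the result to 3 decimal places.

k = 0.988

The normal equations are: 160·k = 158.
(Σt·t = 160, Σt·y = 158.)
k = 158/160 = 0.9875.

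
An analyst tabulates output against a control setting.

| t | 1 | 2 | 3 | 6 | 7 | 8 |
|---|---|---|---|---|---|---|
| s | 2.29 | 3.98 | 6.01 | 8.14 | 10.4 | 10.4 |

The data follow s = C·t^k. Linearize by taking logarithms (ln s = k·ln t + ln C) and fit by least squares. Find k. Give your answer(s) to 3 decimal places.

With ln sᵢ as the transformed response and ln tᵢ as the regressor:
Over the data: Σln t = 7.6089, Σ(ln t)² = 13.0084, Σln s = 10.7837, Σln t·ln s = 16.1112.
Normal system: [[13.0084, 7.6089]; [7.6089, 6]]·[k, ln C]ᵀ = [16.1112, 10.7837]ᵀ.
Solving (det = 20.1558): k = 0.72515, ln C = 0.87768.

k = 0.725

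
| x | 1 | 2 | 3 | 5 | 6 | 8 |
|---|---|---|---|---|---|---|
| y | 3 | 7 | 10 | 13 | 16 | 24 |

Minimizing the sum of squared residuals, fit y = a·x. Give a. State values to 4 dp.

a = 2.8777

Entries of MᵀM: Σx·x = 139.
For Mᵀy: Σx·y = 400.
MᵀM·[a]ᵀ = Mᵀy becomes [[139]]·[a]ᵀ = [400]ᵀ.
a = 400/139 = 2.8777.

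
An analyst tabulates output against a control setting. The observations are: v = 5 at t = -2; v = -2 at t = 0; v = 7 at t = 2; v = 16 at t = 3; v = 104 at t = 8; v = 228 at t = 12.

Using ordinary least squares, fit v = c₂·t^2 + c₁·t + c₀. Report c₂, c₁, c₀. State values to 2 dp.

Compute the Gram sums: Σt^2·t^2 = 24945, Σt^2·t = 2267, Σt^2 = 225, Σt·t = 225, Σt = 23, Σ1 = 6.
Right-hand side: Σt^2·v = 39680, Σt·v = 3620, Σv = 358.
Normal equations: [[24945, 2267, 225]; [2267, 225, 23]; [225, 23, 6]]·[c₂, c₁, c₀]ᵀ = [39680, 3620, 358]ᵀ.
Row-reducing yields c₂ = 653567/429234, c₁ = 114105/143078, c₀ = -105004/214617.

c₂ = 1.52, c₁ = 0.80, c₀ = -0.49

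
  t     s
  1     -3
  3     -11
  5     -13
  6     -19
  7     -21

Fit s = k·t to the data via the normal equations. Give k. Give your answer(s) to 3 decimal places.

k = -3.017

Normal-equation sums: Σt·t = 120.
Right-hand side: Σt·s = -362.
So XᵀX·[k]ᵀ = Xᵀs: [[120]]·[k]ᵀ = [-362]ᵀ.
Hence k = -362 / 120 ≈ -3.01667.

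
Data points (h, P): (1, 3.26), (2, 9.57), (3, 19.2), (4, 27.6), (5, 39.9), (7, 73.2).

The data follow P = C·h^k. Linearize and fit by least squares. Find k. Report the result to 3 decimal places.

Let Y = ln P. Fitting Y = k·ln h + ln C by least squares:
Σln h = 6.7334, Σ(ln h)² = 9.9861, Σln P = 17.6927, Σln h·ln P = 23.6985.
Normal system: [[9.9861, 6.7334]; [6.7334, 6]]·[k, ln C]ᵀ = [23.6985, 17.6927]ᵀ.
Solving (det = 14.5777): k = 1.58181, ln C = 1.17361.

k = 1.582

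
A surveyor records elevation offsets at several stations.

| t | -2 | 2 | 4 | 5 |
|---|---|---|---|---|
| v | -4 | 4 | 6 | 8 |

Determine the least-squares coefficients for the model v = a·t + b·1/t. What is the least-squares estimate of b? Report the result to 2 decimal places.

b = 2.06

The normal equations are: 49·a + 4·b = 80;  4·a + (241/400)·b = 71/10.
(Σt·t = 49, Σt·1/t = 4, Σ1/t·1/t = 241/400, Σt·v = 80, Σ1/t·v = 71/10.)
Eliminating b: (241/400)·(row 1) − 4·(row 2) gives (5409/400)·a = (241/400)·80 − 4·(71/10) = 99/5, so a = 880/601.
Then b = ((71/10) − 4·(880/601))/(241/400) = 1240/601.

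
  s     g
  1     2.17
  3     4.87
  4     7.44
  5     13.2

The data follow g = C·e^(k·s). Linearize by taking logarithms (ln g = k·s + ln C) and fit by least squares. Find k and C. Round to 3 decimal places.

Let Y = ln g. Fitting Y = k·s + ln C by least squares:
AᵀA = [[51.0000, 13.0000]; [13.0000, 4]], rhs = [26.4526, 6.9449]ᵀ  (here Σs = 13.0000, Σ(s)² = 51.0000, Σln g = 6.9449, Σs·ln g = 26.4526).
Slope k = (n·Σs·ln g − Σs·Σln g)/(n·Σ(s)² − (Σs)²) = (4·26.4526 − 13.0000·6.9449)/35.0000 = 0.44361; ln C = (Σln g − k·Σs)/n = 0.29448, so C = exp(0.29448) = 1.34243.

k = 0.444, C = 1.342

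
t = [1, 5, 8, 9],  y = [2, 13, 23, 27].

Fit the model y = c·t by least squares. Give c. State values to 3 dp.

c = 2.889

Entries of MᵀM: Σt·t = 171.
And Σt·y = 494.
Hence c = 494 / 171 ≈ 2.88889.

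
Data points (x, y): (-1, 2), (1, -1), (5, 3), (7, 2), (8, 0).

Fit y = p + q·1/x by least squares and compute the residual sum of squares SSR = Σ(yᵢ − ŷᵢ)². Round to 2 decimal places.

Setting ∂/∂p … = 0 gives: 5·p + (131/280)·q = 6;  (131/280)·p + (162761/78400)·q = -74/35.
det = 5·(162761/78400) − (131/280)² = 199161/19600.
p = (6·(162761/78400) − (131/280)·(-74/35))/(199161/19600) = 527059/398322; q = (5·(-74/35) − (131/280)·6)/(199161/19600) = -262220/199161.
Residuals: -254855/398322, -44549/44258, 772795/398322, 114835/132774, -230752/199161; SSR = 1449313/199161.

SSR = 7.28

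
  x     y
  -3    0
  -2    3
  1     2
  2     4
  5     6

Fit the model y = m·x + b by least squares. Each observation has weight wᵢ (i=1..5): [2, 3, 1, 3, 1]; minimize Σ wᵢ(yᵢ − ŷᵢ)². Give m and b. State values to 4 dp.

Normal-equation sums: Σwᵢ·x·x = 68, Σwᵢ·x = 0, Σwᵢ·1 = 10.
Moment sums: Σwᵢ·x·y = 38, Σwᵢ·y = 29.
MᵀWM·[m, b]ᵀ = MᵀWy becomes [[68, 0]; [0, 10]]·[m, b]ᵀ = [38, 29]ᵀ.
det = 68·10 − 0² = 680.
m = (38·10 − 0·29)/680 = 19/34; b = (68·29 − 0·38)/680 = 29/10.

m = 0.5588, b = 2.9000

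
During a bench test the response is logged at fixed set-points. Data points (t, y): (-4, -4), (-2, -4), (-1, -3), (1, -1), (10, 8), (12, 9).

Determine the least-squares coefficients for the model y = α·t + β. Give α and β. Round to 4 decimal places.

Entries of MᵀM: Σt·t = 266, Σt = 16, Σ1 = 6.
Moment sums: Σt·y = 214, Σy = 5.
Normal equations: [[266, 16]; [16, 6]]·[α, β]ᵀ = [214, 5]ᵀ.
Eliminating β: 6·(row 1) − 16·(row 2) gives 1340·α = 6·214 − 16·5 = 1204, so α = 301/335.
Then β = (5 − 16·(301/335))/6 = -1047/670.

α = 0.8985, β = -1.5627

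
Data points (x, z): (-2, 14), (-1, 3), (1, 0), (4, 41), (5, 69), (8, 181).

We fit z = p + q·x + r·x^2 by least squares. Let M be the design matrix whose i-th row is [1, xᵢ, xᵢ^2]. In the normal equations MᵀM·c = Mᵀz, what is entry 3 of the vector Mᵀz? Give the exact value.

14024

Entry 3 ↔ basis x^2, so (Mᵀz)_{3} = Σᵢ (x^2)·zᵢ = (4)·(14) + (1)·(3) + (1)·(0) + (16)·(41) + (25)·(69) + (64)·(181) = 14024.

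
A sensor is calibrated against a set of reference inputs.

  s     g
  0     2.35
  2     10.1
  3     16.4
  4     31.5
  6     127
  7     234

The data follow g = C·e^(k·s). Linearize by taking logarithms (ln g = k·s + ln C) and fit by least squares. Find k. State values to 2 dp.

k = 0.65

Let Y = ln g. Fitting Y = k·s + ln C by least squares:
XᵀX = [[114.0000, 22.0000]; [22.0000, 6]], rhs = [94.0692, 19.7137]ᵀ  (here Σs = 22.0000, Σ(s)² = 114.0000, Σln g = 19.7137, Σs·ln g = 94.0692).
Slope k = (n·Σs·ln g − Σs·Σln g)/(n·Σ(s)² − (Σs)²) = (6·94.0692 − 22.0000·19.7137)/200.0000 = 0.65357; ln C = (Σln g − k·Σs)/n = 0.88921.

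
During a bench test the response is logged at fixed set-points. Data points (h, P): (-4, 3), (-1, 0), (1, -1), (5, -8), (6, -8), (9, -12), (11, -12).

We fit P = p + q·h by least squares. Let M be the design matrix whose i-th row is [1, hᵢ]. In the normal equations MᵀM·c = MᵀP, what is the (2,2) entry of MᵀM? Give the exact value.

Row 2 ↔ basis h, column 2 ↔ basis h, so (MᵀM)_{2,2} = Σᵢ (h)·(h) = (-4)·(-4) + (-1)·(-1) + (1)·(1) + (5)·(5) + (6)·(6) + (9)·(9) + (11)·(11) = 281.

281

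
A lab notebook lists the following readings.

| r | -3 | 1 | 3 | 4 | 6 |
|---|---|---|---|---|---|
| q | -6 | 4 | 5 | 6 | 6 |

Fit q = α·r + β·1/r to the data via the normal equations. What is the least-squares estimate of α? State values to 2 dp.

α = 1.12

Forming MᵀM = [[71, 5]; [5, 21/16]] and Mᵀq = [97, 61/6]ᵀ gives MᵀM·[α, β]ᵀ = Mᵀq.
Δ = 71·(21/16) − 5² = 1091/16.
α = (97·(21/16) − 5·(61/6))/(1091/16) = 3671/3273; β = (71·(61/6) − 5·97)/(1091/16) = 11368/3273.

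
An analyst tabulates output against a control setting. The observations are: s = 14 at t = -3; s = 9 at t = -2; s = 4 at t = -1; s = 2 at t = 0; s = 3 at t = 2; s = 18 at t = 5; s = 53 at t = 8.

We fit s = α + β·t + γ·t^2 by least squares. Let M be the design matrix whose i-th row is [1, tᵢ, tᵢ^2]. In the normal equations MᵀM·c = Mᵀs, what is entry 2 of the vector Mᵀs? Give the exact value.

456

Entry 2 ↔ basis t, so (Mᵀs)_{2} = Σᵢ (t)·sᵢ = (-3)·(14) + (-2)·(9) + (-1)·(4) + (0)·(2) + (2)·(3) + (5)·(18) + (8)·(53) = 456.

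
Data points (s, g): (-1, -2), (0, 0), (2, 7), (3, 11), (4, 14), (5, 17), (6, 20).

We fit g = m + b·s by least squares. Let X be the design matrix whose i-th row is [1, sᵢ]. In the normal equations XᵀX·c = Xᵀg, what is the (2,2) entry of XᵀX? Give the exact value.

91

Row 2 ↔ basis s, column 2 ↔ basis s, so (XᵀX)_{2,2} = Σᵢ (s)·(s) = (-1)·(-1) + (0)·(0) + (2)·(2) + (3)·(3) + (4)·(4) + (5)·(5) + (6)·(6) = 91.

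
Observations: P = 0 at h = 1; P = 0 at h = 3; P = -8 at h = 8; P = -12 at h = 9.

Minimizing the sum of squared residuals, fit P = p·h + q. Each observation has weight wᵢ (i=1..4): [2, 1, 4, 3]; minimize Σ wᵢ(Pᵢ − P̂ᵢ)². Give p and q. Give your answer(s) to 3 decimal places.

Forming AᵀWA = [[510, 64]; [64, 10]] and AᵀWP = [-580, -68]ᵀ gives AᵀWA·[p, q]ᵀ = AᵀWP.
Δ = 510·10 − 64² = 1004.
p = ((-580)·10 − 64·(-68))/1004 = -362/251; q = (510·(-68) − 64·(-580))/1004 = 610/251.

p = -1.442, q = 2.430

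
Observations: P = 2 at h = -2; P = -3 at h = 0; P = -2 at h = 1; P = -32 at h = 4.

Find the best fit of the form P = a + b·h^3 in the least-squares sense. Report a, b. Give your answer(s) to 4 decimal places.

Forming MᵀM = [[4, 57]; [57, 4161]] and MᵀP = [-35, -2066]ᵀ gives MᵀM·[a, b]ᵀ = MᵀP.
Δ = 4·4161 − 57² = 13395.
a = ((-35)·4161 − 57·(-2066))/13395 = -489/235; b = (4·(-2066) − 57·(-35))/13395 = -6269/13395.

a = -2.0809, b = -0.4680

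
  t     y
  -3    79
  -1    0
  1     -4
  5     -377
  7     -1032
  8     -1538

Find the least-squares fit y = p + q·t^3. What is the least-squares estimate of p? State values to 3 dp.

p = -2.048

Normal-equation sums: Σ1 = 6, Σt^3 = 953, Σt^3·t^3 = 396149.
Moment sums: Σy = -2872, Σt^3·y = -1190694.
Normal equations: [[6, 953]; [953, 396149]]·[p, q]ᵀ = [-2872, -1190694]ᵀ.
det = 6·396149 − 953² = 1468685.
p = ((-2872)·396149 − 953·(-1190694))/1468685 = -3008546/1468685; q = (6·(-1190694) − 953·(-2872))/1468685 = -4407148/1468685.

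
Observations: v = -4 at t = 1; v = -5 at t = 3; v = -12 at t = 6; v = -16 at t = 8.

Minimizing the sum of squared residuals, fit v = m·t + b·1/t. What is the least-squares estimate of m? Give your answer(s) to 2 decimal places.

m = -1.93

From the data, Σt·t = 110, Σt·1/t = 4, Σ1/t·1/t = 665/576.
And Σt·v = -219, Σ1/t·v = -29/3.
Normal equations: [[110, 4]; [4, 665/576]]·[m, b]ᵀ = [-219, -29/3]ᵀ.
Eliminating b: (665/576)·(row 1) − 4·(row 2) gives (31967/288)·m = (665/576)·(-219) − 4·(-29/3) = -13707/64, so m = -123363/63934.
Then b = ((-29/3) − 4·(-123363/63934))/(665/576) = -53952/31967.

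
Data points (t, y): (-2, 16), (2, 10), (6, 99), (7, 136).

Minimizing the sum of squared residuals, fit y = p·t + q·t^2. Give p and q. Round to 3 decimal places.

p = -1.612, q = 3.012

XᵀX·[p, q]ᵀ = Xᵀy reads: 93·p + 559·q = 1534;  559·p + 3729·q = 10332.
Determinant 93·3729 − 559² = 34316.
p = (1534·3729 − 559·10332)/34316 = -27651/17158; q = (93·10332 − 559·1534)/34316 = 51685/17158.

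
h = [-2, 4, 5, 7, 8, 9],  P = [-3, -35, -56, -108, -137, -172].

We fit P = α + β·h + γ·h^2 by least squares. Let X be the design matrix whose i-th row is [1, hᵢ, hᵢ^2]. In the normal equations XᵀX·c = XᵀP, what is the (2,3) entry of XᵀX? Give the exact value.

1765

Row 2 ↔ basis h, column 3 ↔ basis h^2, so (XᵀX)_{2,3} = Σᵢ (h)·(h^2) = (-2)·(4) + (4)·(16) + (5)·(25) + (7)·(49) + (8)·(64) + (9)·(81) = 1765.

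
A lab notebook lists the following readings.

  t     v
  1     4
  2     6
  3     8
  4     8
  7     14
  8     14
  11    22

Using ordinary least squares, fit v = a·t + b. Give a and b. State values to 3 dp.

The normal system XᵀX·[a, b]ᵀ = Xᵀv is [[264, 36]; [36, 7]]·[a, b]ᵀ = [524, 76]ᵀ.
Eliminating b: 7·(row 1) − 36·(row 2) gives 552·a = 7·524 − 36·76 = 932, so a = 233/138.
Then b = (76 − 36·(233/138))/7 = 50/23.

a = 1.688, b = 2.174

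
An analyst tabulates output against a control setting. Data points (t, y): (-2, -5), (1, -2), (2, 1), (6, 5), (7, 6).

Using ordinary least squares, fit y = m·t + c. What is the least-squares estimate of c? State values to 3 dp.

From the data, Σt·t = 94, Σt = 14, Σ1 = 5.
For Xᵀy: Σt·y = 82, Σy = 5.
So XᵀX·[m, c]ᵀ = Xᵀy: [[94, 14]; [14, 5]]·[m, c]ᵀ = [82, 5]ᵀ.
Δ = 94·5 − 14² = 274.
m = (82·5 − 14·5)/274 = 170/137; c = (94·5 − 14·82)/274 = -339/137.

c = -2.474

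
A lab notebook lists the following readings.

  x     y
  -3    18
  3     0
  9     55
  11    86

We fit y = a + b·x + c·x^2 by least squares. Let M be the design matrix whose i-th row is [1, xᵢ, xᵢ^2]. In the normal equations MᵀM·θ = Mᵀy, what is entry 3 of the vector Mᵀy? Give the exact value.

15023

Entry 3 ↔ basis x^2, so (Mᵀy)_{3} = Σᵢ (x^2)·yᵢ = (9)·(18) + (9)·(0) + (81)·(55) + (121)·(86) = 15023.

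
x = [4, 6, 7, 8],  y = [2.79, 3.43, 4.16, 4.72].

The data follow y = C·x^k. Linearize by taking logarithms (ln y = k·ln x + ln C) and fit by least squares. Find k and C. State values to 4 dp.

Let Y = ln y. Fitting Y = k·ln x + ln C by least squares:
XᵀX = [[13.2429, 7.2034]; [7.2034, 4]], rhs = [9.6317, 5.2359]ᵀ  (here Σln x = 7.2034, Σ(ln x)² = 13.2429, Σln y = 5.2359, Σln x·ln y = 9.6317).
Solving (det = 1.0824): k = 0.74851, ln C = -0.03898, so C = exp(-0.03898) = 0.96177.

k = 0.7485, C = 0.9618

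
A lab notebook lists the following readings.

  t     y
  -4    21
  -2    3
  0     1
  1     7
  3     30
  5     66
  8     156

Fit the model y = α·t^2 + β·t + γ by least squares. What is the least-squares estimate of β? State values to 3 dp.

β = 3.148

With design matrix X, XᵀX = [[5075, 593, 119]; [593, 119, 11]; [119, 11, 7]] and Xᵀy = [12259, 1585, 284]ᵀ.
Solving the 3×3 system (Gaussian elimination) gives α = 31131/15442, β = 6945/2206, γ = 10441/7721.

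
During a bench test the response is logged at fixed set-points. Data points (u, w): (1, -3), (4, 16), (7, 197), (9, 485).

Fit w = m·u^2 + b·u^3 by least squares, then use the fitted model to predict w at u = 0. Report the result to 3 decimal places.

ŵ = 0.000

From the data, Σu^2·u^2 = 9219, Σu^2·u^3 = 76881, Σu^3·u^3 = 653187.
And Σu^2·w = 49191, Σu^3·w = 422157.
XᵀX·[m, b]ᵀ = Xᵀw becomes [[9219, 76881]; [76881, 653187]]·[m, b]ᵀ = [49191, 422157]ᵀ.
Determinant 9219·653187 − 76881² = 111042792.
m = (49191·653187 − 76881·422157)/111042792 = -4512925/1542261; b = (9219·422157 − 76881·49191)/111042792 = 218278/220323.
At u = 0: ŵ = (-4512925/1542261)·(0) + (218278/220323)·(0) = 0.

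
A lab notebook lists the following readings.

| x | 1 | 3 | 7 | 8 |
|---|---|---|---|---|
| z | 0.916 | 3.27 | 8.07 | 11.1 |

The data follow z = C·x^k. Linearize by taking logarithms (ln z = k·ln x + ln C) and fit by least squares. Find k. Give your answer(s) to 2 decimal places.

Let Y = ln z. Fitting Y = k·ln x + ln C by least squares:
Σln x = 5.1240, Σ(ln x)² = 9.3176, Σln z = 5.5921, Σln x·ln z = 10.3701.
Equations: 9.3176·k + 5.1240·ln C = 10.3701;  5.1240·k + 4·ln C = 5.5921.
Δ = 9.3176·4 − (5.1240)² = 11.0154; k = (10.3701·4 − 5.1240·5.5921)/11.0154 = 1.16441, ln C = (9.3176·5.5921 − 5.1240·10.3701)/11.0154 = -0.09356.

k = 1.16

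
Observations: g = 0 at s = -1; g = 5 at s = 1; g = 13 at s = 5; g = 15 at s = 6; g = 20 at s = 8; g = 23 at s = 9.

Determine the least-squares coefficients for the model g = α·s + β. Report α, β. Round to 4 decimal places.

With design matrix A, AᵀA = [[208, 28]; [28, 6]] and Aᵀg = [527, 76]ᵀ.
Δ = 208·6 − 28² = 464.
α = (527·6 − 28·76)/464 = 517/232; β = (208·76 − 28·527)/464 = 263/116.

α = 2.2284, β = 2.2672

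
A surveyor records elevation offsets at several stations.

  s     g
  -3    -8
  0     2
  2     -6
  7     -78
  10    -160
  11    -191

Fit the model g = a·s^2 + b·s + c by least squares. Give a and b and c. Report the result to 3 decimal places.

With design matrix M, MᵀM = [[27139, 2655, 283]; [2655, 283, 27]; [283, 27, 6]] and Mᵀg = [-43029, -4235, -441]ᵀ.
Solving the 3×3 system (Gaussian elimination) gives a = -206073/136576, b = -140399/136576, c = 7119/3104.

a = -1.509, b = -1.028, c = 2.293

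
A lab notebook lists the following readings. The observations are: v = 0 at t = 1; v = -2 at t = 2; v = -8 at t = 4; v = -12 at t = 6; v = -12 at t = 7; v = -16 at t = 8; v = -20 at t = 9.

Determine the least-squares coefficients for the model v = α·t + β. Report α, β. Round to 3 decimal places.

α = -2.345, β = 2.397

The normal equations are: 251·α + 37·β = -500;  37·α + 7·β = -70.
det = 251·7 − 37² = 388.
α = ((-500)·7 − 37·(-70))/388 = -455/194; β = (251·(-70) − 37·(-500))/388 = 465/194.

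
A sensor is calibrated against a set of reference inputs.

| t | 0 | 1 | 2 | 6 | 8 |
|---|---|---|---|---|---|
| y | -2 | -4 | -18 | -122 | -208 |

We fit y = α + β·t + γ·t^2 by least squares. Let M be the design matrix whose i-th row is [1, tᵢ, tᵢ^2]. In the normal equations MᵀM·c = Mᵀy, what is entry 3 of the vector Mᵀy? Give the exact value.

Entry 3 ↔ basis t^2, so (Mᵀy)_{3} = Σᵢ (t^2)·yᵢ = (0)·(-2) + (1)·(-4) + (4)·(-18) + (36)·(-122) + (64)·(-208) = -17780.

-17780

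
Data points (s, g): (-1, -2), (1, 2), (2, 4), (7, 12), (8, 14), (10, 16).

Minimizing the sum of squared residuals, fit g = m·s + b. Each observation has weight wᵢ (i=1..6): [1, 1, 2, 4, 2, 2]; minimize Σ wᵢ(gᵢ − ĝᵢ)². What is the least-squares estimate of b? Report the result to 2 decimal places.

b = 0.42

The normal system XᵀWX·[m, b]ᵀ = XᵀWg is [[534, 68]; [68, 12]]·[m, b]ᵀ = [900, 116]ᵀ.
Eliminating b: 12·(row 1) − 68·(row 2) gives 1784·m = 12·900 − 68·116 = 2912, so m = 364/223.
Then b = (116 − 68·(364/223))/12 = 93/223.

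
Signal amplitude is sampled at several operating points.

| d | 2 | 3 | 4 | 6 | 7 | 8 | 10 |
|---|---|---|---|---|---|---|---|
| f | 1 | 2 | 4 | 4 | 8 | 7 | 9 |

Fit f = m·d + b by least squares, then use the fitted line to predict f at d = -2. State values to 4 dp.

Forming MᵀM = [[278, 40]; [40, 7]] and Mᵀf = [250, 35]ᵀ gives MᵀM·[m, b]ᵀ = Mᵀf.
Eliminating b: 7·(row 1) − 40·(row 2) gives 346·m = 7·250 − 40·35 = 350, so m = 175/173.
Then b = (35 − 40·(175/173))/7 = -135/173.
At d = -2: f̂ = (175/173)·(-2) + (-135/173)·(1) = -485/173.

f̂ = -2.8035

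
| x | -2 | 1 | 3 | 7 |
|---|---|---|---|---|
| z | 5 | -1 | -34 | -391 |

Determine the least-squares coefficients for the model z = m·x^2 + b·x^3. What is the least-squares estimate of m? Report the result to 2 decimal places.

With design matrix A, AᵀA = [[2499, 17019]; [17019, 118443]] and Aᵀz = [-19446, -135072]ᵀ.
det = 2499·118443 − 17019² = 6342696.
m = ((-19446)·118443 − 17019·(-135072))/6342696 = -247345/352372; b = (2499·(-135072) − 17019·(-19446))/6342696 = -366303/352372.

m = -0.70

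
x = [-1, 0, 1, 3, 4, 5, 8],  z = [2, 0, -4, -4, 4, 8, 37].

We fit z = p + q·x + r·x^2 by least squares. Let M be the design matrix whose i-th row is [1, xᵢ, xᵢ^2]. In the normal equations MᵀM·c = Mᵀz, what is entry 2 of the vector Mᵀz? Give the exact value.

334

Entry 2 ↔ basis x, so (Mᵀz)_{2} = Σᵢ (x)·zᵢ = (-1)·(2) + (0)·(0) + (1)·(-4) + (3)·(-4) + (4)·(4) + (5)·(8) + (8)·(37) = 334.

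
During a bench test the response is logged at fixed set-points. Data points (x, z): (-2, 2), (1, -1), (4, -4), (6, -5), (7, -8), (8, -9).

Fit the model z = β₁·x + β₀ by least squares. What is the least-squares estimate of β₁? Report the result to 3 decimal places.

The normal equations are: 170·β₁ + 24·β₀ = -179;  24·β₁ + 6·β₀ = -25.
Determinant 170·6 − 24² = 444.
β₁ = ((-179)·6 − 24·(-25))/444 = -79/74; β₀ = (170·(-25) − 24·(-179))/444 = 23/222.

β₁ = -1.068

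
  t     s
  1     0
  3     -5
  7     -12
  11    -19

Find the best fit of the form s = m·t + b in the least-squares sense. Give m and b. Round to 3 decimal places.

m = -1.864, b = 1.254

With design matrix M, MᵀM = [[180, 22]; [22, 4]] and Mᵀs = [-308, -36]ᵀ.
Determinant 180·4 − 22² = 236.
m = ((-308)·4 − 22·(-36))/236 = -110/59; b = (180·(-36) − 22·(-308))/236 = 74/59.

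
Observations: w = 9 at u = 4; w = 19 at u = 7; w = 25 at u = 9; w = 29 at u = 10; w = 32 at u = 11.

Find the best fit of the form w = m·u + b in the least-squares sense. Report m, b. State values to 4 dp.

m = 3.2857, b = -4.1429

Compute the Gram sums: Σu·u = 367, Σu = 41, Σ1 = 5.
And Σu·w = 1036, Σw = 114.
AᵀA·[m, b]ᵀ = Aᵀw becomes [[367, 41]; [41, 5]]·[m, b]ᵀ = [1036, 114]ᵀ.
Determinant 367·5 − 41² = 154.
m = (1036·5 − 41·114)/154 = 23/7; b = (367·114 − 41·1036)/154 = -29/7.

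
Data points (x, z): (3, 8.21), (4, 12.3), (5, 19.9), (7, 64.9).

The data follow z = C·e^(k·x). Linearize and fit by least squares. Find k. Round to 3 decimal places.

With ln zᵢ as the transformed response and xᵢ as the regressor:
XᵀX = [[99.0000, 19.0000]; [19.0000, 4]], rhs = [60.5180, 11.7785]ᵀ  (here Σx = 19.0000, Σ(x)² = 99.0000, Σln z = 11.7785, Σx·ln z = 60.5180).
Δ = 99.0000·4 − (19.0000)² = 35.0000; k = (60.5180·4 − 19.0000·11.7785)/35.0000 = 0.52229, ln C = (99.0000·11.7785 − 19.0000·60.5180)/35.0000 = 0.46376.

k = 0.522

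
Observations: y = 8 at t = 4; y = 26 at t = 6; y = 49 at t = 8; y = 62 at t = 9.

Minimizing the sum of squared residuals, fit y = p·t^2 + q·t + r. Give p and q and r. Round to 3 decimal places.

Sums needed: Σt^2·t^2 = 12209, Σt^2·t = 1521, Σt^2 = 197, Σt·t = 197, Σt = 27, Σ1 = 4.
And Σt^2·y = 9222, Σt·y = 1138, Σy = 145.
Inverting the 3×3 Gram matrix, [p, q, r]ᵀ = [469/796, 2513/796, -5603/398]ᵀ.

p = 0.589, q = 3.157, r = -14.078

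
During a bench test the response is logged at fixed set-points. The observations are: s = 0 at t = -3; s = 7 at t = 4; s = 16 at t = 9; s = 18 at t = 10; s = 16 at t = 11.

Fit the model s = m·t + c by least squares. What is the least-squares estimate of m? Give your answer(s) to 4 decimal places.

Sums needed: Σt·t = 327, Σt = 31, Σ1 = 5.
Moment sums: Σt·s = 528, Σs = 57.
AᵀA·[m, c]ᵀ = Aᵀs becomes [[327, 31]; [31, 5]]·[m, c]ᵀ = [528, 57]ᵀ.
det = 327·5 − 31² = 674.
m = (528·5 − 31·57)/674 = 873/674; c = (327·57 − 31·528)/674 = 2271/674.

m = 1.2953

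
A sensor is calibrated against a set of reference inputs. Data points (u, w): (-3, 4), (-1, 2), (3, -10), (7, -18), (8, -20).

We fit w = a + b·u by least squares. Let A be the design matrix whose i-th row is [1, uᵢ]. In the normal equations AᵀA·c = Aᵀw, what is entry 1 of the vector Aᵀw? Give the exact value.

-42

Entry 1 ↔ basis 1, so (Aᵀw)_{1} = Σᵢ wᵢ = (1)·(4) + (1)·(2) + (1)·(-10) + (1)·(-18) + (1)·(-20) = -42.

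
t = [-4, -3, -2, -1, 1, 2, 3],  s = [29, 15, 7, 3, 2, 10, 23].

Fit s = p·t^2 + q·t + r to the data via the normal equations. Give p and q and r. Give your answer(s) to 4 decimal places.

p = 2.0534, q = 1.0463, r = 0.4050

The normal system MᵀM·[p, q, r]ᵀ = Mᵀs is [[452, -64, 44]; [-64, 44, -4]; [44, -4, 7]]·[p, q, r]ᵀ = [879, -87, 89]ᵀ.
Solving the 3×3 system (Gaussian elimination) gives p = 6957/3388, q = 3545/3388, r = 49/121.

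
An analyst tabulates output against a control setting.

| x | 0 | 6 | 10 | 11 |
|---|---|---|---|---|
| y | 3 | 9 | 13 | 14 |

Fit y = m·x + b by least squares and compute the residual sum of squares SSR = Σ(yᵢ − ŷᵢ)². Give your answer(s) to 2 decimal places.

SSR = 0.00

The normal system AᵀA·[m, b]ᵀ = Aᵀy is [[257, 27]; [27, 4]]·[m, b]ᵀ = [338, 39]ᵀ.
Eliminating b: 4·(row 1) − 27·(row 2) gives 299·m = 4·338 − 27·39 = 299, so m = 1.
Then b = (39 − 27·1)/4 = 3.
Residuals: 0, 0, 0, 0; SSR = 0.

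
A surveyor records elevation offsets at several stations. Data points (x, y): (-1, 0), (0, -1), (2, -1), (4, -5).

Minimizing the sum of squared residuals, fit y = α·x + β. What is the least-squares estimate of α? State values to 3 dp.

The normal equations are: 21·α + 5·β = -22;  5·α + 4·β = -7.
Determinant 21·4 − 5² = 59.
α = ((-22)·4 − 5·(-7))/59 = -53/59; β = (21·(-7) − 5·(-22))/59 = -37/59.

α = -0.898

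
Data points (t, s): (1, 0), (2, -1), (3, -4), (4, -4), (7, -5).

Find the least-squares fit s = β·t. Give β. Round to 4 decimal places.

Setting ∂/∂β … = 0 gives: 79·β = -65.
(Σt·t = 79, Σt·s = -65.)
β = (-65)/79 = -0.822785.

β = -0.8228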